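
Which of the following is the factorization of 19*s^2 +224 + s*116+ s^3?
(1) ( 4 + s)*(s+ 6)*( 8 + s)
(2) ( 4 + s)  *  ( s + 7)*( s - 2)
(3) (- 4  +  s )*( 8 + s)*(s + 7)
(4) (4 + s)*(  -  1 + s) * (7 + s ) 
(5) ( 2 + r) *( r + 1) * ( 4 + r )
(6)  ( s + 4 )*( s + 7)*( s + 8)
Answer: 6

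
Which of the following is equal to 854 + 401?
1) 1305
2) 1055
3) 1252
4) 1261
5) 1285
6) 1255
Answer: 6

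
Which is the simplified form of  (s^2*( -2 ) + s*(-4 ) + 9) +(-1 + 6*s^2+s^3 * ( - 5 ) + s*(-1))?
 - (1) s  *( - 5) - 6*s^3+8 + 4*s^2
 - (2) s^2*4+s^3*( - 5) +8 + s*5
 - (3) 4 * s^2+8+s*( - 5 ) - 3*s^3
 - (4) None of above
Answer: 4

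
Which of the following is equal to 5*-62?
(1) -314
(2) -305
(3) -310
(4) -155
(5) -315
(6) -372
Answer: 3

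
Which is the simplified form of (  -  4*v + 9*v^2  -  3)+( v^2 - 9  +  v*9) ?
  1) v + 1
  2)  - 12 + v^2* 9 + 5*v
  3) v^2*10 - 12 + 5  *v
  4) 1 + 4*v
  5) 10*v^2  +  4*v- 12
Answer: 3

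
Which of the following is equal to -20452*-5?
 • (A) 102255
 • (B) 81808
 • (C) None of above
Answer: C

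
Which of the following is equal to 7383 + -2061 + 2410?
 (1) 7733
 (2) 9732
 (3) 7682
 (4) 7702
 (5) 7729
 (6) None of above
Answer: 6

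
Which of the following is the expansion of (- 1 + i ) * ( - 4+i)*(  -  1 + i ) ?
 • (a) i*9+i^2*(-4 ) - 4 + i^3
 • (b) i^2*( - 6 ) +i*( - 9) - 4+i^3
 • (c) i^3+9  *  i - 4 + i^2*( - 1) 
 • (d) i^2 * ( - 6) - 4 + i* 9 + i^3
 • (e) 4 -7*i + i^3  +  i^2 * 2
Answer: d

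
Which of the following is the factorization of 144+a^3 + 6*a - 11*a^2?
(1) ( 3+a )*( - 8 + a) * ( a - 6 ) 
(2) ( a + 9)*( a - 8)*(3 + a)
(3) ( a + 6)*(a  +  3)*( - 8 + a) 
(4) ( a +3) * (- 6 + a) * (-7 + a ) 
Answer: 1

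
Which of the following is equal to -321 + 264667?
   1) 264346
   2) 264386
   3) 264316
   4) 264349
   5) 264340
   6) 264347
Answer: 1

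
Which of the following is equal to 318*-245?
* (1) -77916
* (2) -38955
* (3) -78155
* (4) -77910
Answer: 4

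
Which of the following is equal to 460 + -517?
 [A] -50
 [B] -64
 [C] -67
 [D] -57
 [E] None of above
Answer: D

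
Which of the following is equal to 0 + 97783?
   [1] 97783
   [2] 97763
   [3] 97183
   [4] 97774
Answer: 1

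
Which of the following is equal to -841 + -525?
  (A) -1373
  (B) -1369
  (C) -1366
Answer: C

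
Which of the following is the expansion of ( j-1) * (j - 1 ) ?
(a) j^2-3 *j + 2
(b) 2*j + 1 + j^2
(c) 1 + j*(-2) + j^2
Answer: c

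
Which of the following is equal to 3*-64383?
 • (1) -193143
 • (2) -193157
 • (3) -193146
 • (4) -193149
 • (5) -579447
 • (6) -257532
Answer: 4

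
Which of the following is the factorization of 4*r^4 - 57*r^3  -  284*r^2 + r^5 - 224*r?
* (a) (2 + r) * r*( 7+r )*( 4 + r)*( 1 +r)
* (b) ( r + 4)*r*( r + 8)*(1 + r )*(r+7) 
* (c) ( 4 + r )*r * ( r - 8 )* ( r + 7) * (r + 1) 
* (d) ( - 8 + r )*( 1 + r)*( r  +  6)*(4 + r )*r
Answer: c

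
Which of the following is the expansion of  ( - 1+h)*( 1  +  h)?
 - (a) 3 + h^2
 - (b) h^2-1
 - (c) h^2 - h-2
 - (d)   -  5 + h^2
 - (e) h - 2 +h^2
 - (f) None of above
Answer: b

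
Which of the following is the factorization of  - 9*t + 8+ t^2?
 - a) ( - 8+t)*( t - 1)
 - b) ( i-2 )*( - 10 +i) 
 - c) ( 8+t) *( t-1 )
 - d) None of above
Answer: a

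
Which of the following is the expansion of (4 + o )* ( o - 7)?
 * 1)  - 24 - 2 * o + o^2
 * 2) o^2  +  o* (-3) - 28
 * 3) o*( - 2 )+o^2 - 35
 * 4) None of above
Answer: 2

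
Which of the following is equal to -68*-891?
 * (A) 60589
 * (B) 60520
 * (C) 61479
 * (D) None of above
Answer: D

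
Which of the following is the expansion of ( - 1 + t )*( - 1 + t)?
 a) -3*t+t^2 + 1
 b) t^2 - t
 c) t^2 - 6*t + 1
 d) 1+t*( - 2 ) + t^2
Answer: d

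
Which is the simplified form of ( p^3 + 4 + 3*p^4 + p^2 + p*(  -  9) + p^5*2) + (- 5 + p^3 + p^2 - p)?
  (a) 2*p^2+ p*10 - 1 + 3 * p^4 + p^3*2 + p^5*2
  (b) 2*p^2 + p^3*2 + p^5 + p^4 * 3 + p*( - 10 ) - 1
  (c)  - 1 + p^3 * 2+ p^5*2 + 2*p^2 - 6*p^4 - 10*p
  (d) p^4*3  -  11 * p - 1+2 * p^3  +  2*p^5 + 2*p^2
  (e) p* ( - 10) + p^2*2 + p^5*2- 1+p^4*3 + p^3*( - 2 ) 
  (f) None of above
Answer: f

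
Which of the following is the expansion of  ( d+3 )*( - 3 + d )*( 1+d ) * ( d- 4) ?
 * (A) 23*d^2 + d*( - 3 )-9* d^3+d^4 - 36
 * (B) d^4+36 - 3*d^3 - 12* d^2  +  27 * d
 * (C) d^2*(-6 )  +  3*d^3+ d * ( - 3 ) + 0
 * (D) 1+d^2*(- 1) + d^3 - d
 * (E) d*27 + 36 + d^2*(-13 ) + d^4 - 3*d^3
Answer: E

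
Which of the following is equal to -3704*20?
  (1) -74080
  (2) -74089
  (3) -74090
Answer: 1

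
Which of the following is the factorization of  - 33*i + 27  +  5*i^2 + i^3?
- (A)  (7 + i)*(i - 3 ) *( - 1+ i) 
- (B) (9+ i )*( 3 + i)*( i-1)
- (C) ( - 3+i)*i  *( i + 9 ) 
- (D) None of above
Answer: D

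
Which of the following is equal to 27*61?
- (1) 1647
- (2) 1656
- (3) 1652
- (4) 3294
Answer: 1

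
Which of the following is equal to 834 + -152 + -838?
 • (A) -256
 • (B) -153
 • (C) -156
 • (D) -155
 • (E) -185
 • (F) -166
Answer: C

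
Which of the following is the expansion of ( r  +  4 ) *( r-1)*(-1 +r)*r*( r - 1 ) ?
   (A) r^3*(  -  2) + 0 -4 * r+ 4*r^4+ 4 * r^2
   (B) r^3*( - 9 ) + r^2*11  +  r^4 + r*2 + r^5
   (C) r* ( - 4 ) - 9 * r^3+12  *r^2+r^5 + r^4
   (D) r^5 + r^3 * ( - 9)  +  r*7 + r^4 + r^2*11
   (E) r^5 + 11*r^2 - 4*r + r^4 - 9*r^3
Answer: E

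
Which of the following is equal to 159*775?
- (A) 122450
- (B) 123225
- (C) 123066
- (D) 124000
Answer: B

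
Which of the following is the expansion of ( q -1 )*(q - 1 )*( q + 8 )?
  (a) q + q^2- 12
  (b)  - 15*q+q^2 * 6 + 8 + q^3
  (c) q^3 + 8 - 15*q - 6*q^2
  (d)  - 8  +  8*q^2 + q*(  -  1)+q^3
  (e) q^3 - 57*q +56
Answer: b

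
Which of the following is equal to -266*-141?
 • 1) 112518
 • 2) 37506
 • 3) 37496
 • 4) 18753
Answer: 2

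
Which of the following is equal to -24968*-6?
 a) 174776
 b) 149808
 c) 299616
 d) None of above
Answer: b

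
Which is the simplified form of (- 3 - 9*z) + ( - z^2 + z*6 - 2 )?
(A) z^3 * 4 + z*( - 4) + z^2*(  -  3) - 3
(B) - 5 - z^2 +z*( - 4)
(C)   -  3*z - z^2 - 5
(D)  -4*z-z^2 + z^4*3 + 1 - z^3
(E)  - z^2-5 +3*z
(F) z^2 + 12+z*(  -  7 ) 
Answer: C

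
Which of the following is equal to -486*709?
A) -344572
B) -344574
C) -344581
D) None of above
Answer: B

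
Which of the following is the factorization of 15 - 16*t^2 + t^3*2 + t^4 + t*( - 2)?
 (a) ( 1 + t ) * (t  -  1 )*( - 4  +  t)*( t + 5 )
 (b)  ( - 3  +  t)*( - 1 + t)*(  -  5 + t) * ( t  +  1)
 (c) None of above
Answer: c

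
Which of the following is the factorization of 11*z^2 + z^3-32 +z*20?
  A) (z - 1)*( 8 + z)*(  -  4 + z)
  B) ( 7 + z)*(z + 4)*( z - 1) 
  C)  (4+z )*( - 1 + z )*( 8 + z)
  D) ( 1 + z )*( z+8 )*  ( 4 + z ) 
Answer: C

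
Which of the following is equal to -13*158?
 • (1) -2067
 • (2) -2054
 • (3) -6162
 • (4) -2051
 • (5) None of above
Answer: 2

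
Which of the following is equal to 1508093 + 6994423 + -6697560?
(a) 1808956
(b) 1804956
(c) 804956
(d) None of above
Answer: b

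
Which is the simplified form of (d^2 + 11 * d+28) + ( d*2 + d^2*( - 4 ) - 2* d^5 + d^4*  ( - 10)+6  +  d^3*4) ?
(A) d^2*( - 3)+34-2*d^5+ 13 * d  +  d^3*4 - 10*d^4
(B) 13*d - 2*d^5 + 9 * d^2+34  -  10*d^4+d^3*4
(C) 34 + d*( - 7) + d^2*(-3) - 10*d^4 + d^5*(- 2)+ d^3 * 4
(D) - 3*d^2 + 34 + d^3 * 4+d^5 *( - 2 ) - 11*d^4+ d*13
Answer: A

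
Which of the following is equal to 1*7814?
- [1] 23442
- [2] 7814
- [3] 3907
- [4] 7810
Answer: 2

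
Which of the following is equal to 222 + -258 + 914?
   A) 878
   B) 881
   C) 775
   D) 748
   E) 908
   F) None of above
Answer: A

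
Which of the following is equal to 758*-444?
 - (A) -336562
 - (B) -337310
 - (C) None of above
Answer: C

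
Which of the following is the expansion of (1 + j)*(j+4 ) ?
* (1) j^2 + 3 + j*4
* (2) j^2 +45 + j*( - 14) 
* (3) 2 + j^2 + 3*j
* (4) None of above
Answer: 4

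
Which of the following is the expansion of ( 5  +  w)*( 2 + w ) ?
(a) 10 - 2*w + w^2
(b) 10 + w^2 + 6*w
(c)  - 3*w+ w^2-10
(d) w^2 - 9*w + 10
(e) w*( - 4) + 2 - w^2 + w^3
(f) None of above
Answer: f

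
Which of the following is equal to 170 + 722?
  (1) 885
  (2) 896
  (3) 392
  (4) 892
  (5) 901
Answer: 4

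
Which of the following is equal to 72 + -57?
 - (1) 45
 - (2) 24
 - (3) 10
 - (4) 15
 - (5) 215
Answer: 4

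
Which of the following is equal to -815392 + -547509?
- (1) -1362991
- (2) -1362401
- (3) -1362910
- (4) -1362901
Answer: 4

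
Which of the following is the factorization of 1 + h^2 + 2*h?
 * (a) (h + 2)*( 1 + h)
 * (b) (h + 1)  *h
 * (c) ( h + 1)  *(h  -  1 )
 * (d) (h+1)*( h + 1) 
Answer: d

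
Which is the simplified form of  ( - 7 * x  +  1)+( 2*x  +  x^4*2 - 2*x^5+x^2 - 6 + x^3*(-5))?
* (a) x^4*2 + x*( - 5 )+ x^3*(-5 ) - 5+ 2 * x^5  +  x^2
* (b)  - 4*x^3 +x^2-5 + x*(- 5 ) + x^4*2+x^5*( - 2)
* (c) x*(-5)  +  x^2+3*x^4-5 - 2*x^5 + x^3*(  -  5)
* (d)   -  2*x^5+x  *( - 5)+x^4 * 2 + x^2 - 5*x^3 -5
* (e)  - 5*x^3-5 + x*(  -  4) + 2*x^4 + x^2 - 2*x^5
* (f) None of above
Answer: d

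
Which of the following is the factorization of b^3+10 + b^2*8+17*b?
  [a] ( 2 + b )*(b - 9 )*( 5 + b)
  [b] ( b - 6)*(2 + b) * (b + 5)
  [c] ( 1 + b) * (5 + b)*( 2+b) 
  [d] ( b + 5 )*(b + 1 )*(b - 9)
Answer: c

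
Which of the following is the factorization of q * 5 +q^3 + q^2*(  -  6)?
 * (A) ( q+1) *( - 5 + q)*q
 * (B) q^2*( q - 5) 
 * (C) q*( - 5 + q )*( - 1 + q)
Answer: C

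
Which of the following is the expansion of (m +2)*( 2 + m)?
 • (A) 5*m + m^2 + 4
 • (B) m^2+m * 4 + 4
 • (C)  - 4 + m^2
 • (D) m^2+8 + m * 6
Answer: B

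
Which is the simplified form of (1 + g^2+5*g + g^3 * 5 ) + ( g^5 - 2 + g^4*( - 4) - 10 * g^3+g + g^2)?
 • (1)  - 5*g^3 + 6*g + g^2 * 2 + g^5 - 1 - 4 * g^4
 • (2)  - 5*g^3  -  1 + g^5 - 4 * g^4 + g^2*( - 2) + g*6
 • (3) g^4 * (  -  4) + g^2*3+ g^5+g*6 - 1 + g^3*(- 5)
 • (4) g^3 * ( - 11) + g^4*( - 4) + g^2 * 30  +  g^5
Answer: 1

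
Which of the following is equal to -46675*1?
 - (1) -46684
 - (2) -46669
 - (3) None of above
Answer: 3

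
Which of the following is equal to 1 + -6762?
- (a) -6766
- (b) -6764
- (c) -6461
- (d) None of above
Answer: d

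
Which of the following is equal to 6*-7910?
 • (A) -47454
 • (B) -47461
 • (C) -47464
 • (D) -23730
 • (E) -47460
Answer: E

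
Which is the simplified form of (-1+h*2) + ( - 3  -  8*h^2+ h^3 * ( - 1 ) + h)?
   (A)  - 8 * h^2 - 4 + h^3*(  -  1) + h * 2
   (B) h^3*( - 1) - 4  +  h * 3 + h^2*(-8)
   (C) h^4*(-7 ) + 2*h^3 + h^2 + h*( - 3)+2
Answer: B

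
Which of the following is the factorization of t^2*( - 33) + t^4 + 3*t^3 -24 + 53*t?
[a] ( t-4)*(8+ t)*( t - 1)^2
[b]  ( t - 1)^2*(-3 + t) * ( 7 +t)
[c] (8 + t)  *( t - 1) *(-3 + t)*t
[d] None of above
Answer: d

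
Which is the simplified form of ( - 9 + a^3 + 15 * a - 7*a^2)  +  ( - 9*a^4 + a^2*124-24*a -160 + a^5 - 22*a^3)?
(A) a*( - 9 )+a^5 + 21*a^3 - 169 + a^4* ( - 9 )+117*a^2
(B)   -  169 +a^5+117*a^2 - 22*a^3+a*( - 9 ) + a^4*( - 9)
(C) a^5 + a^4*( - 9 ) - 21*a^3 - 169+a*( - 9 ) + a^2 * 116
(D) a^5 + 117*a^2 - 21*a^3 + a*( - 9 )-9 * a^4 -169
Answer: D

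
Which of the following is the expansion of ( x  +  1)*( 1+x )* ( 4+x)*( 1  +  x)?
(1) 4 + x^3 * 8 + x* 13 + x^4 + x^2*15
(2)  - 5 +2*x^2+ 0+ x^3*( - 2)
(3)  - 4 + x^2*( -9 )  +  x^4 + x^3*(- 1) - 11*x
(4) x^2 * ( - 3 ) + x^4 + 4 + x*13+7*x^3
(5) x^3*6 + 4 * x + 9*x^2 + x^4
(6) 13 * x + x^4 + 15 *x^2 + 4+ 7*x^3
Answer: 6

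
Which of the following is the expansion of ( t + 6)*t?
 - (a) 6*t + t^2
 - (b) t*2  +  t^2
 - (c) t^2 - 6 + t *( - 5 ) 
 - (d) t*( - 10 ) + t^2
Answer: a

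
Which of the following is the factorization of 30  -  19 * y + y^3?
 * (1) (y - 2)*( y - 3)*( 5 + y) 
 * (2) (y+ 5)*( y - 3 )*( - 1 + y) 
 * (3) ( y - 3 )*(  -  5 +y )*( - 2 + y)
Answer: 1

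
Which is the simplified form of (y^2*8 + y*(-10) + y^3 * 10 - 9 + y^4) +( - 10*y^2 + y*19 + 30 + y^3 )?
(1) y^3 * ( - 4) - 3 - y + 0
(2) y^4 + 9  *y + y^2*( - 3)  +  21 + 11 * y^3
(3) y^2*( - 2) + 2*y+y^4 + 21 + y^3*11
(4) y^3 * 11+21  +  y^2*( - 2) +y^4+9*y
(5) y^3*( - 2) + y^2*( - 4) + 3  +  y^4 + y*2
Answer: 4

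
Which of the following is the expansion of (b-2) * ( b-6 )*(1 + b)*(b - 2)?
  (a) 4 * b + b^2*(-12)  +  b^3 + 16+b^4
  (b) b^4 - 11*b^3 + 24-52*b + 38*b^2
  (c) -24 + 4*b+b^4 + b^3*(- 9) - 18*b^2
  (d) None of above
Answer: d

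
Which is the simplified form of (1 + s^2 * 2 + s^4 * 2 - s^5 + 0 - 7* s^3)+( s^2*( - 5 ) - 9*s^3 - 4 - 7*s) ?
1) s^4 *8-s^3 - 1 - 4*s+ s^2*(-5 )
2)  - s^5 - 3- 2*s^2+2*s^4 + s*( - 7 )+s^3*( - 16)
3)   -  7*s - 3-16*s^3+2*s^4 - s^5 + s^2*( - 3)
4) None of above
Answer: 3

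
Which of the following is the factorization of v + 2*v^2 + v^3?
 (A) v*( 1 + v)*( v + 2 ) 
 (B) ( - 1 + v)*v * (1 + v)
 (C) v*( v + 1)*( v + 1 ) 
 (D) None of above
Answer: C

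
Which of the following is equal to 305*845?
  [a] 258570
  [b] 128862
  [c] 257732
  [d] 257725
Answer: d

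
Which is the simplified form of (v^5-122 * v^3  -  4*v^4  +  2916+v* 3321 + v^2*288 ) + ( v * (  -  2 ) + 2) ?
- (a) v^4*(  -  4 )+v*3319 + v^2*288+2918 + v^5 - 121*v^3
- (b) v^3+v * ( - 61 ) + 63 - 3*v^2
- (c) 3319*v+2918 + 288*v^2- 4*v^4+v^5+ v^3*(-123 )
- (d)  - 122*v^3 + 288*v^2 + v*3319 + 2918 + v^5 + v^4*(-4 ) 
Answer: d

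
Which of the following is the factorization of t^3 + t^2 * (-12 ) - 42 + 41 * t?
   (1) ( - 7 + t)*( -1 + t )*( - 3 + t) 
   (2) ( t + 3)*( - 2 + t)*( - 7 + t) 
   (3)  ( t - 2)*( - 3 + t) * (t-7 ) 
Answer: 3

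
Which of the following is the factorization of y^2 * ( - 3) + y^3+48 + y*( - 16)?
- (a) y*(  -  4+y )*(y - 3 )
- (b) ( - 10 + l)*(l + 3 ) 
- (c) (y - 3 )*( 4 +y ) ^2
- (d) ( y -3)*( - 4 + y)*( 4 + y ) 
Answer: d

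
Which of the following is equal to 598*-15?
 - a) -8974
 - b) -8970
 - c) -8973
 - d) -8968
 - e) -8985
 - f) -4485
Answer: b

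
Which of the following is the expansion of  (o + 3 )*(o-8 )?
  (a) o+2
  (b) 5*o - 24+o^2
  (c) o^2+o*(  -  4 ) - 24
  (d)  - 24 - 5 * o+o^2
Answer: d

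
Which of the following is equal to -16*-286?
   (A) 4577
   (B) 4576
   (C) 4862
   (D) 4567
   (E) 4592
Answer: B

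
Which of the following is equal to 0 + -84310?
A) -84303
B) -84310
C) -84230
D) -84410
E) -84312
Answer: B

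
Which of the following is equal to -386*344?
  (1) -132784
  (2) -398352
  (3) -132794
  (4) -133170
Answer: 1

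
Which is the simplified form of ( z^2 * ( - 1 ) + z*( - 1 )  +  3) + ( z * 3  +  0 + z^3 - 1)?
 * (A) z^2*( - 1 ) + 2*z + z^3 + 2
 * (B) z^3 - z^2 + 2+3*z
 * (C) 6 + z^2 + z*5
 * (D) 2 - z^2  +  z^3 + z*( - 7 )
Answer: A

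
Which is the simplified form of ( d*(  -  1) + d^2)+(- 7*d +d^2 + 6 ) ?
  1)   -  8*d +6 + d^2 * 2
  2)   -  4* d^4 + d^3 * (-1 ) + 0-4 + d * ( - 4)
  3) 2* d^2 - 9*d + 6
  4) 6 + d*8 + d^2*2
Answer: 1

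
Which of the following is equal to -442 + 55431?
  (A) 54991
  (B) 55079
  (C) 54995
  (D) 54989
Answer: D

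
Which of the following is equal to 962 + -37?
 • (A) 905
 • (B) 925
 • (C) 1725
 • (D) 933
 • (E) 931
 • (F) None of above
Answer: B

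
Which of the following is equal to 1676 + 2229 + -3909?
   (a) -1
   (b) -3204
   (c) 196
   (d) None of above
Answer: d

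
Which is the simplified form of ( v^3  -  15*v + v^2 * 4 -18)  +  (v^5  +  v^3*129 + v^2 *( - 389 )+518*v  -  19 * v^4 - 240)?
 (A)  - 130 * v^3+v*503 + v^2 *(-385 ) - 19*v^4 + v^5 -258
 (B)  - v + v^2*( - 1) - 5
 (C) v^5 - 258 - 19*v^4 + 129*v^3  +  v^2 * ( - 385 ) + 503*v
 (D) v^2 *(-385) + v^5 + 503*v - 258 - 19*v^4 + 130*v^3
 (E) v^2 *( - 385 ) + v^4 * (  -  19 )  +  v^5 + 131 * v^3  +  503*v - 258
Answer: D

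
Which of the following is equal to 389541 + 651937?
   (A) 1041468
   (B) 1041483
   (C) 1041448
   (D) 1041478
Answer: D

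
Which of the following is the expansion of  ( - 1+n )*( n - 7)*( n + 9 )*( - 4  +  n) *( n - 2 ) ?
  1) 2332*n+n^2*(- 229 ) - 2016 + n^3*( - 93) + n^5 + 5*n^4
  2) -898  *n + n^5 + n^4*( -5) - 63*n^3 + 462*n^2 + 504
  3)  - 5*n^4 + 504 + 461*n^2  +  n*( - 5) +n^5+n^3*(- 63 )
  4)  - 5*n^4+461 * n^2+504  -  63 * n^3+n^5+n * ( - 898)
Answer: 4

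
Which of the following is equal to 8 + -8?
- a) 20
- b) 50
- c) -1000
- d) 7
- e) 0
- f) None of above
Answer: e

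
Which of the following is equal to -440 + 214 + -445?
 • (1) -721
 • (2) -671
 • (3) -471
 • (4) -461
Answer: 2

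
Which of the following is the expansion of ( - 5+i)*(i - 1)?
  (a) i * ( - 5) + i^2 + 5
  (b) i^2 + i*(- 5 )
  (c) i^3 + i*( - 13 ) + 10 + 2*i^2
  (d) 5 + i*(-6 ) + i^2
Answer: d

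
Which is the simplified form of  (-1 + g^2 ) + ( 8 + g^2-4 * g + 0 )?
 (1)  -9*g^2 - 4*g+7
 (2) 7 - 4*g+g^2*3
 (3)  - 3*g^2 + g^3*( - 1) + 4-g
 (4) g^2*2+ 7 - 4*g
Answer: 4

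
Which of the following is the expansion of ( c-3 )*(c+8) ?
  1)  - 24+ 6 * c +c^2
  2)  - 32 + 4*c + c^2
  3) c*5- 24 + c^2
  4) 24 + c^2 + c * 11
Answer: 3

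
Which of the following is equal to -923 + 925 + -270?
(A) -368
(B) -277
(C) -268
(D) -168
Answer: C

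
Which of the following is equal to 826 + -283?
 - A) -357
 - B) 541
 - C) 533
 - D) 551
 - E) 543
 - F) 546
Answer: E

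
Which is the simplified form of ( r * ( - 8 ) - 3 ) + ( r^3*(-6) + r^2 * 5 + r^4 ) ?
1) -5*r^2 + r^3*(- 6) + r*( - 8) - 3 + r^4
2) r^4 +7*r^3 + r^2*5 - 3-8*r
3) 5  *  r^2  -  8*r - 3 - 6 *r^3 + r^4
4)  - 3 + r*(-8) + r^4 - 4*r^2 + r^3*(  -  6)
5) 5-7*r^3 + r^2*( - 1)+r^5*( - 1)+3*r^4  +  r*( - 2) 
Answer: 3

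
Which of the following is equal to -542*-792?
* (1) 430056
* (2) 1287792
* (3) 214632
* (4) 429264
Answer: 4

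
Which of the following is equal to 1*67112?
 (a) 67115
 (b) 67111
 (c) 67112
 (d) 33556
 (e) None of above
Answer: c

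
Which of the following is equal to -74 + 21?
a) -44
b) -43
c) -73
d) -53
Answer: d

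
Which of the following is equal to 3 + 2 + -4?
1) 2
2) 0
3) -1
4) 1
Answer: 4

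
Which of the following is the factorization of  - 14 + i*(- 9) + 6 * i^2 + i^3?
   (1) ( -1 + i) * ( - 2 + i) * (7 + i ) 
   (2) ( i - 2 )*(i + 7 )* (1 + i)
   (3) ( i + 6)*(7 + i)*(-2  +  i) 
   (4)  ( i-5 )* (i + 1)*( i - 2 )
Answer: 2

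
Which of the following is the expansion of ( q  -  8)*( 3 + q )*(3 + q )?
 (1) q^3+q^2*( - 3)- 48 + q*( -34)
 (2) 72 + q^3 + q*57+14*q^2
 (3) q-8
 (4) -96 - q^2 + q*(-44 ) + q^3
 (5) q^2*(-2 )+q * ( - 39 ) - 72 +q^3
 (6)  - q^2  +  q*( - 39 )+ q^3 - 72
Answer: 5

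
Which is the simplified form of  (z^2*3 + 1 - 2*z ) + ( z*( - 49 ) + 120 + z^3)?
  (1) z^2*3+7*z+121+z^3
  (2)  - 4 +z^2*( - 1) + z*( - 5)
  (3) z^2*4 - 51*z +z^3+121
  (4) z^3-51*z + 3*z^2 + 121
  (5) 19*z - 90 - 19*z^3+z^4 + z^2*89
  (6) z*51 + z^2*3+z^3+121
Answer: 4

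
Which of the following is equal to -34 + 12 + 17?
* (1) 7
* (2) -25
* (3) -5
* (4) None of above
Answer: 3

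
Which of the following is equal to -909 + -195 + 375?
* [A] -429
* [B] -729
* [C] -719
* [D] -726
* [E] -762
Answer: B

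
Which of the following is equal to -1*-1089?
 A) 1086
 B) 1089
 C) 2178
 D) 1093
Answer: B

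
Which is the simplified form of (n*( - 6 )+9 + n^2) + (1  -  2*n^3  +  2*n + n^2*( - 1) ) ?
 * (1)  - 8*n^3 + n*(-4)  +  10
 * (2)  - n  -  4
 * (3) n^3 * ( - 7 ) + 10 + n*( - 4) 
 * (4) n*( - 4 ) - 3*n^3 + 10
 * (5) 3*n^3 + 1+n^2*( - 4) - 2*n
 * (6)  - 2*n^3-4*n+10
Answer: 6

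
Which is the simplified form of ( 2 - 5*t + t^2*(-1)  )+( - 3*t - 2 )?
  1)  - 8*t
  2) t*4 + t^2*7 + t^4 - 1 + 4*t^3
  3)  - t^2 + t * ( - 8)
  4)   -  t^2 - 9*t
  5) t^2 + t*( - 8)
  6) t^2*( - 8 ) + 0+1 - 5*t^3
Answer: 3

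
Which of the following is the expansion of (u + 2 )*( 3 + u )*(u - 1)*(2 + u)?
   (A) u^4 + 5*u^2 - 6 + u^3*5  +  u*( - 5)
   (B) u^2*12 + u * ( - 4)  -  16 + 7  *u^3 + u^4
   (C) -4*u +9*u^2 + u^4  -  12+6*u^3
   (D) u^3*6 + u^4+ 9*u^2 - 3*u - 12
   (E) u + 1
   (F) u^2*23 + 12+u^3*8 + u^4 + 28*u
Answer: C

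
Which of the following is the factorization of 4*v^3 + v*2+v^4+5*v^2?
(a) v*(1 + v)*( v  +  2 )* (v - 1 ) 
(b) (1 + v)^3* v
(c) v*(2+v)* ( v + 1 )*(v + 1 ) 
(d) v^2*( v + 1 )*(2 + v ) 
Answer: c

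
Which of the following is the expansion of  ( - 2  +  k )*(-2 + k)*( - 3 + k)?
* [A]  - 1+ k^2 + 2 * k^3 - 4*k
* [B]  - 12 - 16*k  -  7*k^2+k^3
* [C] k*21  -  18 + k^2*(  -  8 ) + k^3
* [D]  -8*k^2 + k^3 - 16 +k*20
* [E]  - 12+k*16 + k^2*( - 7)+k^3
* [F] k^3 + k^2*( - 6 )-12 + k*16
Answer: E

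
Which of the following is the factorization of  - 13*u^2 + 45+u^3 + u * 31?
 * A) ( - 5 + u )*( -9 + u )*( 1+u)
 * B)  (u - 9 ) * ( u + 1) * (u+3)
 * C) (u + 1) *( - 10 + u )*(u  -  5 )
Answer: A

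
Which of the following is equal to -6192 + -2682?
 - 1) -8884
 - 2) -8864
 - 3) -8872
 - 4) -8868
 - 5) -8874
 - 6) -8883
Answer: 5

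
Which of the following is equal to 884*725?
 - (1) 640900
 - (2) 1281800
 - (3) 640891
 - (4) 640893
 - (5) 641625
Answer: 1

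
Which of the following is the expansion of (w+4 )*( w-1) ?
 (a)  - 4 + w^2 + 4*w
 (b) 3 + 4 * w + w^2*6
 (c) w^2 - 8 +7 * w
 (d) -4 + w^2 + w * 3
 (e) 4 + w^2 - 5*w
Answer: d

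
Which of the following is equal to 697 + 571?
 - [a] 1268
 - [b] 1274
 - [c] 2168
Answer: a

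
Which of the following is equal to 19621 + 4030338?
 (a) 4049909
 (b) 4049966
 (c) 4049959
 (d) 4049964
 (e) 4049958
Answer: c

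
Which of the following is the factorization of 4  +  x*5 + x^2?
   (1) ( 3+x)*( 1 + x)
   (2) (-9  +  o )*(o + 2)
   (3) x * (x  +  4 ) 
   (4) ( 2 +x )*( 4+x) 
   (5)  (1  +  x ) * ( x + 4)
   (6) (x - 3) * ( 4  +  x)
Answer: 5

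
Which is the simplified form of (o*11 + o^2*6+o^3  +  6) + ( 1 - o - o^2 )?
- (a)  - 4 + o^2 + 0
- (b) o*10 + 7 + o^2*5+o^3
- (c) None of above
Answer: b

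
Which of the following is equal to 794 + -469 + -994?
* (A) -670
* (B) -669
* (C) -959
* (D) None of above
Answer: B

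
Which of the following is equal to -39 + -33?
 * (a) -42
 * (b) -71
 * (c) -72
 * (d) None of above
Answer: c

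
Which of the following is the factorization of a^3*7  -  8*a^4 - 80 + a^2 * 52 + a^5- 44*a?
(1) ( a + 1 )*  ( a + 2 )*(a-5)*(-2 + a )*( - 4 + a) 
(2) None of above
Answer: 1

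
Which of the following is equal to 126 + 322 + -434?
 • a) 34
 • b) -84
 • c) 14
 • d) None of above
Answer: c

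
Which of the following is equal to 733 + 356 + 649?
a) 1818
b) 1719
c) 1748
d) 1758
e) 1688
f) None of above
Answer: f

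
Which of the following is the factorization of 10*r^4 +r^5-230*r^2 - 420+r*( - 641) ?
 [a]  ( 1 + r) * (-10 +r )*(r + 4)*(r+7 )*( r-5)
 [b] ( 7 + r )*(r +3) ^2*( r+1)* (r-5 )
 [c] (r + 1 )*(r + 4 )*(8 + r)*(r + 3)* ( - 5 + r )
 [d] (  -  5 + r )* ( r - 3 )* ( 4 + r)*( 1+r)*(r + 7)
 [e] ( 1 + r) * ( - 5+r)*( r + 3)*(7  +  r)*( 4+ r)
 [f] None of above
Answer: e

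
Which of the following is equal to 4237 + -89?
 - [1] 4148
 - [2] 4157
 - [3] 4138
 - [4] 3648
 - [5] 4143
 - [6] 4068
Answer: 1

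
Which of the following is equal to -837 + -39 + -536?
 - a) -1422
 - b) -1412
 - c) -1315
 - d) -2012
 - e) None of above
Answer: b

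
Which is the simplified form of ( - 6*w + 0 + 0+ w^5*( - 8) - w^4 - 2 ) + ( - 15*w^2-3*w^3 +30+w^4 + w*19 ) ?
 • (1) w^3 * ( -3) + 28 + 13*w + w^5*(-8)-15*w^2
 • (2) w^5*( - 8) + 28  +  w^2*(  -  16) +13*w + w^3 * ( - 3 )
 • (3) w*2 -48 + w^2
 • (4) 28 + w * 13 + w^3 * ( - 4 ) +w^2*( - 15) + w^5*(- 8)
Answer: 1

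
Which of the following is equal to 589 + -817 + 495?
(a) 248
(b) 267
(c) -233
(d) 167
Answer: b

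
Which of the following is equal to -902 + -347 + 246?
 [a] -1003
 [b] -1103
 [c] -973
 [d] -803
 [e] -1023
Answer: a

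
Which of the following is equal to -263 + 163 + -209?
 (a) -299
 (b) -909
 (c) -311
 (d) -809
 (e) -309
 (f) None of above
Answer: e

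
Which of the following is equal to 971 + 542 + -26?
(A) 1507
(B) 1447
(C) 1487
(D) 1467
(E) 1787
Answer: C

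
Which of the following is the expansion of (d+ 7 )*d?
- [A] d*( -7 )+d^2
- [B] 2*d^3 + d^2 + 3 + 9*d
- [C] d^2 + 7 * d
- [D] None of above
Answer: C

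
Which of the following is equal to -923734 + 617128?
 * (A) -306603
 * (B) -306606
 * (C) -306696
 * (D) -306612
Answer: B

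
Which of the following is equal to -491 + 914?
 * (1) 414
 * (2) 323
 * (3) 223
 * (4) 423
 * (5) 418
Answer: 4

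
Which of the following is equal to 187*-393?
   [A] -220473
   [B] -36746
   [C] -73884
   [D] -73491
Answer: D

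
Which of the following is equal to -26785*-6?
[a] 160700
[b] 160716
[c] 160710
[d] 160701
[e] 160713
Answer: c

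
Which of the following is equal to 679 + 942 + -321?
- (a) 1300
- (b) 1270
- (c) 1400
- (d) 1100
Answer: a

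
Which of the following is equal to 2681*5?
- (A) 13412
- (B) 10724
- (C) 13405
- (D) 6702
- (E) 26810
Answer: C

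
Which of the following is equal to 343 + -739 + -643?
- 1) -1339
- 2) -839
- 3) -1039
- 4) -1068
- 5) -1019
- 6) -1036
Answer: 3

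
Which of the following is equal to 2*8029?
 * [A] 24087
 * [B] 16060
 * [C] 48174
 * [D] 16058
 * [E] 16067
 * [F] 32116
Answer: D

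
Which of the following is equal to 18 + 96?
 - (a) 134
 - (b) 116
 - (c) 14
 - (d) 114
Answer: d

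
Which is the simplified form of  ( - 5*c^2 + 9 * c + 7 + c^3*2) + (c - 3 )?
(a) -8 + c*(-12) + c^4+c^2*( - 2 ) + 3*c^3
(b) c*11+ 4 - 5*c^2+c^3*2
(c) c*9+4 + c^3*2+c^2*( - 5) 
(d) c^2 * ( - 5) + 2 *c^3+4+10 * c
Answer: d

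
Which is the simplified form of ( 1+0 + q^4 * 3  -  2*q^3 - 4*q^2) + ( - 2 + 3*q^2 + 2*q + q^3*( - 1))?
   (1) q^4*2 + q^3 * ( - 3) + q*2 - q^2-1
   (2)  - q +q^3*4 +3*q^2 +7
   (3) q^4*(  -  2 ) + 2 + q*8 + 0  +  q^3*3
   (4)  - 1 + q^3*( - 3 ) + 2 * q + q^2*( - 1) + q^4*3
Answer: 4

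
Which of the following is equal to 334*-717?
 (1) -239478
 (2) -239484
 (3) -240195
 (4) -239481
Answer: 1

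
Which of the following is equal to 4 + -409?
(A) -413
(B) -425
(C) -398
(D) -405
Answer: D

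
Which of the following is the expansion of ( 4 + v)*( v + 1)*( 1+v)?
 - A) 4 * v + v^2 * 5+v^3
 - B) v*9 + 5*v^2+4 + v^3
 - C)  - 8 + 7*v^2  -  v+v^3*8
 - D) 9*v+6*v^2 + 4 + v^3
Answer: D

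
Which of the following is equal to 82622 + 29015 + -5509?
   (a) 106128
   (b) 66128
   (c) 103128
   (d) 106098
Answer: a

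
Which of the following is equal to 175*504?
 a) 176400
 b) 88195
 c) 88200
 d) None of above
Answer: c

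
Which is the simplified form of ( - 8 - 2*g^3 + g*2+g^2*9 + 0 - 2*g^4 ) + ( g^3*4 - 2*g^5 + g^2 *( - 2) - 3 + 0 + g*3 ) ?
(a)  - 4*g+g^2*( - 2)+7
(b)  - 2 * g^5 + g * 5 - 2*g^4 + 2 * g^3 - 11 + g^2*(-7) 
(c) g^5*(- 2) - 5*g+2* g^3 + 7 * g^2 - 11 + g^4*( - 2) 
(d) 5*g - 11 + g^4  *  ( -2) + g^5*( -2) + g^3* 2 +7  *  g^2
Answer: d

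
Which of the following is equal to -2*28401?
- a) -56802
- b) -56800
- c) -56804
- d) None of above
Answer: a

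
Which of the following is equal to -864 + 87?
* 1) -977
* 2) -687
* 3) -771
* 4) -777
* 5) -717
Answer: 4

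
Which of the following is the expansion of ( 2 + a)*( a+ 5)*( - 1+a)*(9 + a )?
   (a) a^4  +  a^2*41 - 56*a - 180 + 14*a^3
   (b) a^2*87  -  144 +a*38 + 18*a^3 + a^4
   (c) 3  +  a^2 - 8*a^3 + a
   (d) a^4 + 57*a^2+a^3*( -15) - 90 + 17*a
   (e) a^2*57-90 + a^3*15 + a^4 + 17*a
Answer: e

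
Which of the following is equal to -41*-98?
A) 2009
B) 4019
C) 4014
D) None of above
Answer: D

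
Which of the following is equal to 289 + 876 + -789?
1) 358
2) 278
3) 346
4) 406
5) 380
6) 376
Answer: 6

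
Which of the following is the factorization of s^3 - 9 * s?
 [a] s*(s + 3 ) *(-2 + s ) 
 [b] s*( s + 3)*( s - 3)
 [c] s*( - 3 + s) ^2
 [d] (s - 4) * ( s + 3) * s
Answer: b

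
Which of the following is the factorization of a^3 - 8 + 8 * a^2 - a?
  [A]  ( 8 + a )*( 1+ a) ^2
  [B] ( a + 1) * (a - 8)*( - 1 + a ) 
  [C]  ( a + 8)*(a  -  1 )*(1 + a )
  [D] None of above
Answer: C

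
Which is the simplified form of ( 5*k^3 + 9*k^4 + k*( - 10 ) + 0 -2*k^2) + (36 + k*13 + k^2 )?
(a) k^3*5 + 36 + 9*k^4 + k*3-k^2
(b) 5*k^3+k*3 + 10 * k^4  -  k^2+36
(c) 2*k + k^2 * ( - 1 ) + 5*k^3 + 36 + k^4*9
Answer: a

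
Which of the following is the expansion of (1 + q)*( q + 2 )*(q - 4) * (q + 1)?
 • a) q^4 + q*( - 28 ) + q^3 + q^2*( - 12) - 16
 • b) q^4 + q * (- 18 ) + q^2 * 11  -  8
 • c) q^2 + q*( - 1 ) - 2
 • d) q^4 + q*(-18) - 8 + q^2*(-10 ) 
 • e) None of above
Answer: e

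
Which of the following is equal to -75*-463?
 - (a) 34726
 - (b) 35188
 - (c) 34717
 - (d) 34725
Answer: d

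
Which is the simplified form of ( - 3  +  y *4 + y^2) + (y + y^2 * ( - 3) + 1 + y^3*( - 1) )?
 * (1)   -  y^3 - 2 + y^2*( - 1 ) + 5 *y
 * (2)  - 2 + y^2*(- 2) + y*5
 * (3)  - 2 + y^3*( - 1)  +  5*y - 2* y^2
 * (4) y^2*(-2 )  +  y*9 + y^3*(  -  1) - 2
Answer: 3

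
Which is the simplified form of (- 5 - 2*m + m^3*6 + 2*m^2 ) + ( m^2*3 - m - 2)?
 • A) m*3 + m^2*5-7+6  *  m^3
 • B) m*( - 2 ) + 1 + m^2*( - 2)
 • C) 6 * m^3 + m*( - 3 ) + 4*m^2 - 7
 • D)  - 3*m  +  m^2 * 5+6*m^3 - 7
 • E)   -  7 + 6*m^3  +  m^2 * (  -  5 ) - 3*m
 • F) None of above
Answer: D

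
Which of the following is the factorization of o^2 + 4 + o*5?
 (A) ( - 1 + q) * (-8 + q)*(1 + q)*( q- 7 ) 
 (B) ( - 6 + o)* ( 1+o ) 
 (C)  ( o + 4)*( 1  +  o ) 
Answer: C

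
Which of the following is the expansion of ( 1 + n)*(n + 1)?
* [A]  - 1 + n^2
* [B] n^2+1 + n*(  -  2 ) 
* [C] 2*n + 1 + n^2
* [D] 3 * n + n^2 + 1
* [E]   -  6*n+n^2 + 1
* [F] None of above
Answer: C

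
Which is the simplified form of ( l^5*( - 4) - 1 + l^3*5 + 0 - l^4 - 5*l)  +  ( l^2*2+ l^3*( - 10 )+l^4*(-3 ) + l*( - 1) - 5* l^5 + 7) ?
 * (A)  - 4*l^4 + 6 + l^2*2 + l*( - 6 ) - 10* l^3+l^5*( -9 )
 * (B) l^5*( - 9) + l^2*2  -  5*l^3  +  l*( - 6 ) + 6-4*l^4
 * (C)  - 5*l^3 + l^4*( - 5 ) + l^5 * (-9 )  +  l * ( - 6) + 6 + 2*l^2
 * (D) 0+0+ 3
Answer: B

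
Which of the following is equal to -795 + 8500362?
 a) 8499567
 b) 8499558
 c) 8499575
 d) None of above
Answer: a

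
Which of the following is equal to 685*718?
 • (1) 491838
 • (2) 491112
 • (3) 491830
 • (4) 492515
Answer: 3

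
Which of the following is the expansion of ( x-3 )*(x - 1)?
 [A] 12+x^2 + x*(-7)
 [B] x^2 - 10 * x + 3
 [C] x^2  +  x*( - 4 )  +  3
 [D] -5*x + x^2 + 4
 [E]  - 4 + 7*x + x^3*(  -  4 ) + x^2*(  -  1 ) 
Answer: C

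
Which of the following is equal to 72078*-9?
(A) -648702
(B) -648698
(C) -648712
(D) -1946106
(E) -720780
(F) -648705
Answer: A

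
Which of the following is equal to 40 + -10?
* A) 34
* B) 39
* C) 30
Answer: C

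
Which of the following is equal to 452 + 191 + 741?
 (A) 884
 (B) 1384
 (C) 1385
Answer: B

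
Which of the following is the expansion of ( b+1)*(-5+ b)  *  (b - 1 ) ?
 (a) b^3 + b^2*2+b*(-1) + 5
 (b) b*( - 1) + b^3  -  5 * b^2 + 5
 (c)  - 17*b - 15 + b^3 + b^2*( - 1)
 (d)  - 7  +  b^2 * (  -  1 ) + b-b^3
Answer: b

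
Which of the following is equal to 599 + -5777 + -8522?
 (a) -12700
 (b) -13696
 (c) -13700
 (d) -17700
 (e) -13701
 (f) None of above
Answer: c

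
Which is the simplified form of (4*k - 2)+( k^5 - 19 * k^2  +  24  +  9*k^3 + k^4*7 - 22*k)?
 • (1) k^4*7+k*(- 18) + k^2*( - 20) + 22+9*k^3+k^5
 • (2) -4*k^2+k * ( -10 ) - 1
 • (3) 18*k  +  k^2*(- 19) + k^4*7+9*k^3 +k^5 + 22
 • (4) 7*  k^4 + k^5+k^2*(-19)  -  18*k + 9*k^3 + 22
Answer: 4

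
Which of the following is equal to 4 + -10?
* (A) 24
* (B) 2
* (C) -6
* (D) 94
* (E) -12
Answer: C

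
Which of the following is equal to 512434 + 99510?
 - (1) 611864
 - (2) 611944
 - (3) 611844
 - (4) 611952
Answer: 2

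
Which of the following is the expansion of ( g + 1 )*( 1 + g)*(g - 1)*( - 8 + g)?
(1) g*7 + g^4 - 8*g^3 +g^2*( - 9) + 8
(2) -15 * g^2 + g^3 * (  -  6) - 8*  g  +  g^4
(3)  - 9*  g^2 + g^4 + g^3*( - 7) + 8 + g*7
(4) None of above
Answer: 3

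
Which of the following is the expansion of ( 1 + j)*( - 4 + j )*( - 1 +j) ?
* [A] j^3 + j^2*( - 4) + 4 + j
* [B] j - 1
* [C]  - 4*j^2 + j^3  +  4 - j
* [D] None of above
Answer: C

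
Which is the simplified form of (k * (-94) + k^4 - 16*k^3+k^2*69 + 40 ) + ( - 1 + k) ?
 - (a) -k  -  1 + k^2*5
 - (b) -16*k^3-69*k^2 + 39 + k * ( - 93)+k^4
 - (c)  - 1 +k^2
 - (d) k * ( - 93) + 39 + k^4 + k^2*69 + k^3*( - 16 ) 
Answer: d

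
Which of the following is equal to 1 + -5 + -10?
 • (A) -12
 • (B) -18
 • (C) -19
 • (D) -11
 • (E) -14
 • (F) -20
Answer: E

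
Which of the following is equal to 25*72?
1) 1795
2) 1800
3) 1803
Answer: 2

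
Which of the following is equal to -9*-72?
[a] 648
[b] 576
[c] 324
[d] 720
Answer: a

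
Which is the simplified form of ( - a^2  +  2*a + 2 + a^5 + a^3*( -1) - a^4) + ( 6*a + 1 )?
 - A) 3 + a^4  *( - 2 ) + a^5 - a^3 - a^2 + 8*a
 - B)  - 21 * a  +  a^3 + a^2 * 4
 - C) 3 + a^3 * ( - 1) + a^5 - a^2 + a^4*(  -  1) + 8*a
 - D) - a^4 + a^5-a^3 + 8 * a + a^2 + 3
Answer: C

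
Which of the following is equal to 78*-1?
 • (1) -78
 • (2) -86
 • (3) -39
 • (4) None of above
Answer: 1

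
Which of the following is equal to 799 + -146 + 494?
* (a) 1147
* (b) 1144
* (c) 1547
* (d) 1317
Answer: a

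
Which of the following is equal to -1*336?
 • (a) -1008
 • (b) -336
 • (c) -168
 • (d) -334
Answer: b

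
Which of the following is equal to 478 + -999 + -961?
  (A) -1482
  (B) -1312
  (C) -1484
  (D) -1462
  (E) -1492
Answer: A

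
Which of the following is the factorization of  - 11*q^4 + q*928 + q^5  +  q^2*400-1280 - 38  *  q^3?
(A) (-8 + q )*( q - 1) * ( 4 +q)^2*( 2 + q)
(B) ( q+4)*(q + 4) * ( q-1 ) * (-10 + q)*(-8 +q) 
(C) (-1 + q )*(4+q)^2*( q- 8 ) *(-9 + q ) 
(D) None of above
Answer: B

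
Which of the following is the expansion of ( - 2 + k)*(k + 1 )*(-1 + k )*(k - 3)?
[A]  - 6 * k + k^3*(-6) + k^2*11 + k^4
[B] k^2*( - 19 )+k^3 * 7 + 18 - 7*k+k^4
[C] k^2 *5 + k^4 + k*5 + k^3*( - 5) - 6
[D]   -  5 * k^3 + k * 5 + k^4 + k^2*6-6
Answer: C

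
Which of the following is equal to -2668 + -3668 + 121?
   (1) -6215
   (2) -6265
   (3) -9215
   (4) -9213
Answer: 1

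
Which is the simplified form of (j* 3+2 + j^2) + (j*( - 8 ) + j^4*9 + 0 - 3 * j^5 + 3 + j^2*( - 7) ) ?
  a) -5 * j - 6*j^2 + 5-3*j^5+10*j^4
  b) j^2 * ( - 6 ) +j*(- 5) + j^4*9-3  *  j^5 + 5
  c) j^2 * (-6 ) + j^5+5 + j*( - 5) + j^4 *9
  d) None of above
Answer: b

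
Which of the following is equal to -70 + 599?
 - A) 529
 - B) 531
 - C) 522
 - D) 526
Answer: A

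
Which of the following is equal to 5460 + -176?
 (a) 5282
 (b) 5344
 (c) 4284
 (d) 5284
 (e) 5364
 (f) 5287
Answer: d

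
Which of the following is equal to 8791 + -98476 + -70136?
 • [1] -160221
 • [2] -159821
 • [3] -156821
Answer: 2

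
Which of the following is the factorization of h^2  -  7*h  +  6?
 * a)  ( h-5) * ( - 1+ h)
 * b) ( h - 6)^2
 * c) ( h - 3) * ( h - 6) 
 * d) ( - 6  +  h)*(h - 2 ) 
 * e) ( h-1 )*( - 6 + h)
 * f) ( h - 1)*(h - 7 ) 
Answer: e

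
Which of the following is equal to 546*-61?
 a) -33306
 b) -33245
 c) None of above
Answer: a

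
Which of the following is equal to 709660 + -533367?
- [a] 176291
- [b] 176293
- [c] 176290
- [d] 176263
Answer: b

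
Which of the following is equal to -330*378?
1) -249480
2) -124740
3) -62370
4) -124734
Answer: 2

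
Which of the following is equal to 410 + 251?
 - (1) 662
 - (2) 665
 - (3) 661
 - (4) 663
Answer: 3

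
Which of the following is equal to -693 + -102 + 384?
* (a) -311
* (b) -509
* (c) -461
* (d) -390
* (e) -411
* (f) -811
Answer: e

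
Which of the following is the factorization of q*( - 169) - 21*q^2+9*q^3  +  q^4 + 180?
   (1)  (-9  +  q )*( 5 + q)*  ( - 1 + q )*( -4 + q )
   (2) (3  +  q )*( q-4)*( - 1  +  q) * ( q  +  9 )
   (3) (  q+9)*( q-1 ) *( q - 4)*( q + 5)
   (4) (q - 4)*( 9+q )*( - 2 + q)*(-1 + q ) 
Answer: 3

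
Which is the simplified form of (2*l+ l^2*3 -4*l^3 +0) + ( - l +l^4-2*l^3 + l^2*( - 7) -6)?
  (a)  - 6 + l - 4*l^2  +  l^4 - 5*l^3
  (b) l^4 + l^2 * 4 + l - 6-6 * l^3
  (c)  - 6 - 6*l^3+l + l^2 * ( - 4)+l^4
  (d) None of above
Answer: c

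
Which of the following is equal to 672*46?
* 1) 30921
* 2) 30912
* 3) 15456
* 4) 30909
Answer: 2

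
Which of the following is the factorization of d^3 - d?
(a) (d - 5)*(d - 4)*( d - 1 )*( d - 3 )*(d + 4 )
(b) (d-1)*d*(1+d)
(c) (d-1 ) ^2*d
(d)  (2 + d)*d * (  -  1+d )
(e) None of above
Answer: b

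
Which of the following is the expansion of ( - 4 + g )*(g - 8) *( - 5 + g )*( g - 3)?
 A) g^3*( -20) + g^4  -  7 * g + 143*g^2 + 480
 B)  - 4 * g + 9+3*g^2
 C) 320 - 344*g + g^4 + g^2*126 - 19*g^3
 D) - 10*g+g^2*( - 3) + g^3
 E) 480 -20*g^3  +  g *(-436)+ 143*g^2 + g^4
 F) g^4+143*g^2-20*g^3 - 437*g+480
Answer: E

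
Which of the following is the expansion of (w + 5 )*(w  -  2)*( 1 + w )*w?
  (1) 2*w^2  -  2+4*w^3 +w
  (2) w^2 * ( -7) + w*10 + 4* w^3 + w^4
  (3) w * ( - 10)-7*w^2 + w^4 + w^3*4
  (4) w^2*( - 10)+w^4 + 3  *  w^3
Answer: 3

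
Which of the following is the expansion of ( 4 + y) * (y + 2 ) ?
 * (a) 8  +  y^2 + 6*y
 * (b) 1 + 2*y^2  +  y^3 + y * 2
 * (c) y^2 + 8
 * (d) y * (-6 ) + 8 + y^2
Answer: a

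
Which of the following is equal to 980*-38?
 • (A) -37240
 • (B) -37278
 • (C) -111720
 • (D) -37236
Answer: A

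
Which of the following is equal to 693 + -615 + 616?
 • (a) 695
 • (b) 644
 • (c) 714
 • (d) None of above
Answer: d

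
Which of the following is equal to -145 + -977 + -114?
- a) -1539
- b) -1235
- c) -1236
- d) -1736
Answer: c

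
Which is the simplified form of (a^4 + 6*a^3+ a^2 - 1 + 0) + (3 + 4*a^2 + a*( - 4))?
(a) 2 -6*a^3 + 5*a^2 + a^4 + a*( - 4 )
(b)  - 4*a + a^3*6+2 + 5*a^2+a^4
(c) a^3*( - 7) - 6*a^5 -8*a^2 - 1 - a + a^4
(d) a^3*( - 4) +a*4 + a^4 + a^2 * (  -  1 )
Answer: b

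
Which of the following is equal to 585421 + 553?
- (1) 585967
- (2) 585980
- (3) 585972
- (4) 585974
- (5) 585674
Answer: 4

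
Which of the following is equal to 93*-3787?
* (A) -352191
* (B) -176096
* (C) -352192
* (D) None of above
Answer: A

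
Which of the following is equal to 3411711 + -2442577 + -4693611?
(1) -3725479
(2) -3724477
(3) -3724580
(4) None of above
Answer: 2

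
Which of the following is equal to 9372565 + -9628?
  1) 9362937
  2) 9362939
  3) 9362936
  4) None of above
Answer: 1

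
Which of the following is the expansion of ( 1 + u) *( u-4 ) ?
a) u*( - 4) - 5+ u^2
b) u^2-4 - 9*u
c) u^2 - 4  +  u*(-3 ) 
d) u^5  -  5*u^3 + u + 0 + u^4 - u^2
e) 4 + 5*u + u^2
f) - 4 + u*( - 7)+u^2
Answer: c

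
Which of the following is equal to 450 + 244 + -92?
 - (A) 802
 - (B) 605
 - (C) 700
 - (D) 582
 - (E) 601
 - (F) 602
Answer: F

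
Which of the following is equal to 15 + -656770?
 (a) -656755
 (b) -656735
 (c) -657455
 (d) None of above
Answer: a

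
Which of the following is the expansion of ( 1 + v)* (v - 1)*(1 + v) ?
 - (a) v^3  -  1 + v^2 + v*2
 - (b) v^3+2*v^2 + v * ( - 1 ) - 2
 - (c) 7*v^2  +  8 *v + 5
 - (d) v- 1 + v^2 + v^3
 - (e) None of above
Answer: e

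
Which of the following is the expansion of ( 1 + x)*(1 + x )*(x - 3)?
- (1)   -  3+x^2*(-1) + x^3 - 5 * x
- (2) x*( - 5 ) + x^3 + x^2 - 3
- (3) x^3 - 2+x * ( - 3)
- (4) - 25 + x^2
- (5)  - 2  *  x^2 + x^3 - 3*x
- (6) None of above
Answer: 1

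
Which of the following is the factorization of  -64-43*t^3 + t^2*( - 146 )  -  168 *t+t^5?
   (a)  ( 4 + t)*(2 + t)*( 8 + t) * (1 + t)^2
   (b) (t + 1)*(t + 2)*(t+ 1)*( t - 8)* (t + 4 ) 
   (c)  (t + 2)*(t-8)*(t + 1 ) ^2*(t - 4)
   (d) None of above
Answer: b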